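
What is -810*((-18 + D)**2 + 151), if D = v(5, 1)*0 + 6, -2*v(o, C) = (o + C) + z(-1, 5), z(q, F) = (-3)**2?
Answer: -238950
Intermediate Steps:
z(q, F) = 9
v(o, C) = -9/2 - C/2 - o/2 (v(o, C) = -((o + C) + 9)/2 = -((C + o) + 9)/2 = -(9 + C + o)/2 = -9/2 - C/2 - o/2)
D = 6 (D = (-9/2 - 1/2*1 - 1/2*5)*0 + 6 = (-9/2 - 1/2 - 5/2)*0 + 6 = -15/2*0 + 6 = 0 + 6 = 6)
-810*((-18 + D)**2 + 151) = -810*((-18 + 6)**2 + 151) = -810*((-12)**2 + 151) = -810*(144 + 151) = -810*295 = -238950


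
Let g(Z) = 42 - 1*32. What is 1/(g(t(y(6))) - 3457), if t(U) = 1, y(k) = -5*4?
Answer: -1/3447 ≈ -0.00029011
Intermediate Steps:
y(k) = -20
g(Z) = 10 (g(Z) = 42 - 32 = 10)
1/(g(t(y(6))) - 3457) = 1/(10 - 3457) = 1/(-3447) = -1/3447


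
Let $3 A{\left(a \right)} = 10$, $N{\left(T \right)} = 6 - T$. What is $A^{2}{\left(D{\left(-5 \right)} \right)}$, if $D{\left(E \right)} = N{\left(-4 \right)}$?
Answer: $\frac{100}{9} \approx 11.111$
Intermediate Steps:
$D{\left(E \right)} = 10$ ($D{\left(E \right)} = 6 - -4 = 6 + 4 = 10$)
$A{\left(a \right)} = \frac{10}{3}$ ($A{\left(a \right)} = \frac{1}{3} \cdot 10 = \frac{10}{3}$)
$A^{2}{\left(D{\left(-5 \right)} \right)} = \left(\frac{10}{3}\right)^{2} = \frac{100}{9}$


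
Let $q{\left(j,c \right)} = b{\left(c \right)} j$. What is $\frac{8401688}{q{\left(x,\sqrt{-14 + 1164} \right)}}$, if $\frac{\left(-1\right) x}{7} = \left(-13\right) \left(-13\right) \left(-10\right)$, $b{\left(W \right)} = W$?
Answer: $\frac{2100422 \sqrt{46}}{680225} \approx 20.943$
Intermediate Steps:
$x = 11830$ ($x = - 7 \left(-13\right) \left(-13\right) \left(-10\right) = - 7 \cdot 169 \left(-10\right) = \left(-7\right) \left(-1690\right) = 11830$)
$q{\left(j,c \right)} = c j$
$\frac{8401688}{q{\left(x,\sqrt{-14 + 1164} \right)}} = \frac{8401688}{\sqrt{-14 + 1164} \cdot 11830} = \frac{8401688}{\sqrt{1150} \cdot 11830} = \frac{8401688}{5 \sqrt{46} \cdot 11830} = \frac{8401688}{59150 \sqrt{46}} = 8401688 \frac{\sqrt{46}}{2720900} = \frac{2100422 \sqrt{46}}{680225}$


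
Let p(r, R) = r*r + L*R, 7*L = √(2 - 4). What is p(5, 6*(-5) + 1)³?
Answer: 639475/49 - 2615597*I*√2/343 ≈ 13051.0 - 10784.0*I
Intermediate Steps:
L = I*√2/7 (L = √(2 - 4)/7 = √(-2)/7 = (I*√2)/7 = I*√2/7 ≈ 0.20203*I)
p(r, R) = r² + I*R*√2/7 (p(r, R) = r*r + (I*√2/7)*R = r² + I*R*√2/7)
p(5, 6*(-5) + 1)³ = (5² + I*(6*(-5) + 1)*√2/7)³ = (25 + I*(-30 + 1)*√2/7)³ = (25 + (⅐)*I*(-29)*√2)³ = (25 - 29*I*√2/7)³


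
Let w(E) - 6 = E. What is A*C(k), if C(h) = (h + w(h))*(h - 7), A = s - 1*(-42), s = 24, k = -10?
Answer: 15708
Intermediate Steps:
A = 66 (A = 24 - 1*(-42) = 24 + 42 = 66)
w(E) = 6 + E
C(h) = (-7 + h)*(6 + 2*h) (C(h) = (h + (6 + h))*(h - 7) = (6 + 2*h)*(-7 + h) = (-7 + h)*(6 + 2*h))
A*C(k) = 66*(-42 - 8*(-10) + 2*(-10)²) = 66*(-42 + 80 + 2*100) = 66*(-42 + 80 + 200) = 66*238 = 15708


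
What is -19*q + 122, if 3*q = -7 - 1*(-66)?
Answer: -755/3 ≈ -251.67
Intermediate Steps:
q = 59/3 (q = (-7 - 1*(-66))/3 = (-7 + 66)/3 = (1/3)*59 = 59/3 ≈ 19.667)
-19*q + 122 = -19*59/3 + 122 = -1121/3 + 122 = -755/3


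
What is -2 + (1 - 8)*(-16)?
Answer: 110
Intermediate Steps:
-2 + (1 - 8)*(-16) = -2 - 7*(-16) = -2 + 112 = 110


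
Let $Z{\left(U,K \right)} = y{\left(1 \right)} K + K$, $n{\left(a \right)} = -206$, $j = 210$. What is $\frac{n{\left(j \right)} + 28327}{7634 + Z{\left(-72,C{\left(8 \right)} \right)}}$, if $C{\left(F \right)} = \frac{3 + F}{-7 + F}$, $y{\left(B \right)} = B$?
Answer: $\frac{28121}{7656} \approx 3.6731$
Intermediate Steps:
$C{\left(F \right)} = \frac{3 + F}{-7 + F}$
$Z{\left(U,K \right)} = 2 K$ ($Z{\left(U,K \right)} = 1 K + K = K + K = 2 K$)
$\frac{n{\left(j \right)} + 28327}{7634 + Z{\left(-72,C{\left(8 \right)} \right)}} = \frac{-206 + 28327}{7634 + 2 \frac{3 + 8}{-7 + 8}} = \frac{28121}{7634 + 2 \cdot 1^{-1} \cdot 11} = \frac{28121}{7634 + 2 \cdot 1 \cdot 11} = \frac{28121}{7634 + 2 \cdot 11} = \frac{28121}{7634 + 22} = \frac{28121}{7656}$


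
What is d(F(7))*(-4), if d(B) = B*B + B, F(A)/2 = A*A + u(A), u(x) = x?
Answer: -50624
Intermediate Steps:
F(A) = 2*A + 2*A² (F(A) = 2*(A*A + A) = 2*(A² + A) = 2*(A + A²) = 2*A + 2*A²)
d(B) = B + B² (d(B) = B² + B = B + B²)
d(F(7))*(-4) = ((2*7*(1 + 7))*(1 + 2*7*(1 + 7)))*(-4) = ((2*7*8)*(1 + 2*7*8))*(-4) = (112*(1 + 112))*(-4) = (112*113)*(-4) = 12656*(-4) = -50624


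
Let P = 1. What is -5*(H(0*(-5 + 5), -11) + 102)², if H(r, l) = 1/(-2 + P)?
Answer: -51005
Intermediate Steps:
H(r, l) = -1 (H(r, l) = 1/(-2 + 1) = 1/(-1) = -1)
-5*(H(0*(-5 + 5), -11) + 102)² = -5*(-1 + 102)² = -5*101² = -5*10201 = -51005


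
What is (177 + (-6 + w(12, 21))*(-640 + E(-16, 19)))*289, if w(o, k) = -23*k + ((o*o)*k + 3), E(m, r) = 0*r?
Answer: -469377327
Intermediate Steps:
E(m, r) = 0
w(o, k) = 3 - 23*k + k*o² (w(o, k) = -23*k + (o²*k + 3) = -23*k + (k*o² + 3) = -23*k + (3 + k*o²) = 3 - 23*k + k*o²)
(177 + (-6 + w(12, 21))*(-640 + E(-16, 19)))*289 = (177 + (-6 + (3 - 23*21 + 21*12²))*(-640 + 0))*289 = (177 + (-6 + (3 - 483 + 21*144))*(-640))*289 = (177 + (-6 + (3 - 483 + 3024))*(-640))*289 = (177 + (-6 + 2544)*(-640))*289 = (177 + 2538*(-640))*289 = (177 - 1624320)*289 = -1624143*289 = -469377327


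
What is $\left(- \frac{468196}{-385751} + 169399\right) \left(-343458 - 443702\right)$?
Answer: $- \frac{51437994960310200}{385751} \approx -1.3335 \cdot 10^{11}$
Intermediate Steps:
$\left(- \frac{468196}{-385751} + 169399\right) \left(-343458 - 443702\right) = \left(\left(-468196\right) \left(- \frac{1}{385751}\right) + 169399\right) \left(-787160\right) = \left(\frac{468196}{385751} + 169399\right) \left(-787160\right) = \frac{65346301845}{385751} \left(-787160\right) = - \frac{51437994960310200}{385751}$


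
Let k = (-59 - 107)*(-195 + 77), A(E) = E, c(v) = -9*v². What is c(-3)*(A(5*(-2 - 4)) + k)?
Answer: -1584198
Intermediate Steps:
k = 19588 (k = -166*(-118) = 19588)
c(-3)*(A(5*(-2 - 4)) + k) = (-9*(-3)²)*(5*(-2 - 4) + 19588) = (-9*9)*(5*(-6) + 19588) = -81*(-30 + 19588) = -81*19558 = -1584198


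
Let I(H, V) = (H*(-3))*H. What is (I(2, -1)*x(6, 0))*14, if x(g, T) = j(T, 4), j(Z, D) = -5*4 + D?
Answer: 2688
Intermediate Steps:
j(Z, D) = -20 + D
I(H, V) = -3*H² (I(H, V) = (-3*H)*H = -3*H²)
x(g, T) = -16 (x(g, T) = -20 + 4 = -16)
(I(2, -1)*x(6, 0))*14 = (-3*2²*(-16))*14 = (-3*4*(-16))*14 = -12*(-16)*14 = 192*14 = 2688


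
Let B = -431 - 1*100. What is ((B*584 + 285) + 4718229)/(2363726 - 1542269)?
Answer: 1469470/273819 ≈ 5.3666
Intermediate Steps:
B = -531 (B = -431 - 100 = -531)
((B*584 + 285) + 4718229)/(2363726 - 1542269) = ((-531*584 + 285) + 4718229)/(2363726 - 1542269) = ((-310104 + 285) + 4718229)/821457 = (-309819 + 4718229)*(1/821457) = 4408410*(1/821457) = 1469470/273819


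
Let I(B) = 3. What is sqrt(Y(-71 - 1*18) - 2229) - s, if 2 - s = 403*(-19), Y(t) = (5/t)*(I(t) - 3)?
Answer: -7659 + I*sqrt(2229) ≈ -7659.0 + 47.212*I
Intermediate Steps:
Y(t) = 0 (Y(t) = (5/t)*(3 - 3) = (5/t)*0 = 0)
s = 7659 (s = 2 - 403*(-19) = 2 - 1*(-7657) = 2 + 7657 = 7659)
sqrt(Y(-71 - 1*18) - 2229) - s = sqrt(0 - 2229) - 1*7659 = sqrt(-2229) - 7659 = I*sqrt(2229) - 7659 = -7659 + I*sqrt(2229)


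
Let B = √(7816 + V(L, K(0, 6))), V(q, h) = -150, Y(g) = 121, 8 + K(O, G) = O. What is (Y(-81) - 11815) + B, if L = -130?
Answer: -11694 + √7666 ≈ -11606.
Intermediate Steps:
K(O, G) = -8 + O
B = √7666 (B = √(7816 - 150) = √7666 ≈ 87.556)
(Y(-81) - 11815) + B = (121 - 11815) + √7666 = -11694 + √7666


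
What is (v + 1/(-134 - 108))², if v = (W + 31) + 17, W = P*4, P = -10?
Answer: 3744225/58564 ≈ 63.934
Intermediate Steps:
W = -40 (W = -10*4 = -40)
v = 8 (v = (-40 + 31) + 17 = -9 + 17 = 8)
(v + 1/(-134 - 108))² = (8 + 1/(-134 - 108))² = (8 + 1/(-242))² = (8 - 1/242)² = (1935/242)² = 3744225/58564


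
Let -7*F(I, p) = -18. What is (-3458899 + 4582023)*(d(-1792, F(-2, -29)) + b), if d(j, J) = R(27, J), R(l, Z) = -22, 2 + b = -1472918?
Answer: -1654296510808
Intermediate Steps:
b = -1472920 (b = -2 - 1472918 = -1472920)
F(I, p) = 18/7 (F(I, p) = -1/7*(-18) = 18/7)
d(j, J) = -22
(-3458899 + 4582023)*(d(-1792, F(-2, -29)) + b) = (-3458899 + 4582023)*(-22 - 1472920) = 1123124*(-1472942) = -1654296510808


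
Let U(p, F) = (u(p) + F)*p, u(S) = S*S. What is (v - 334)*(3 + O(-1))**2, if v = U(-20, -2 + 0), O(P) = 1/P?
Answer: -33176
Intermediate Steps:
u(S) = S**2
U(p, F) = p*(F + p**2) (U(p, F) = (p**2 + F)*p = (F + p**2)*p = p*(F + p**2))
v = -7960 (v = -20*((-2 + 0) + (-20)**2) = -20*(-2 + 400) = -20*398 = -7960)
(v - 334)*(3 + O(-1))**2 = (-7960 - 334)*(3 + 1/(-1))**2 = -8294*(3 - 1)**2 = -8294*2**2 = -8294*4 = -33176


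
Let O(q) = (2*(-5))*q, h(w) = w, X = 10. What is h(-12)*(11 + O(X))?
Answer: 1068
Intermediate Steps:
O(q) = -10*q
h(-12)*(11 + O(X)) = -12*(11 - 10*10) = -12*(11 - 100) = -12*(-89) = 1068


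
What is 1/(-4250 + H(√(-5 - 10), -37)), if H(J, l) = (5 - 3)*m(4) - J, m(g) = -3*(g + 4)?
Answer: I/(√15 - 4298*I) ≈ -0.00023267 + 2.0966e-7*I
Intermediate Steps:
m(g) = -12 - 3*g (m(g) = -3*(4 + g) = -12 - 3*g)
H(J, l) = -48 - J (H(J, l) = (5 - 3)*(-12 - 3*4) - J = 2*(-12 - 12) - J = 2*(-24) - J = -48 - J)
1/(-4250 + H(√(-5 - 10), -37)) = 1/(-4250 + (-48 - √(-5 - 10))) = 1/(-4250 + (-48 - √(-15))) = 1/(-4250 + (-48 - I*√15)) = 1/(-4298 - I*√15)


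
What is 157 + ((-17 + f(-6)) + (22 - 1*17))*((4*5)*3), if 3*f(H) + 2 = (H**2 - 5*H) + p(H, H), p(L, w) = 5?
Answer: 817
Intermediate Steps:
f(H) = 1 - 5*H/3 + H**2/3 (f(H) = -2/3 + ((H**2 - 5*H) + 5)/3 = -2/3 + (5 + H**2 - 5*H)/3 = -2/3 + (5/3 - 5*H/3 + H**2/3) = 1 - 5*H/3 + H**2/3)
157 + ((-17 + f(-6)) + (22 - 1*17))*((4*5)*3) = 157 + ((-17 + (1 - 5/3*(-6) + (1/3)*(-6)**2)) + (22 - 1*17))*((4*5)*3) = 157 + ((-17 + (1 + 10 + (1/3)*36)) + (22 - 17))*(20*3) = 157 + ((-17 + (1 + 10 + 12)) + 5)*60 = 157 + ((-17 + 23) + 5)*60 = 157 + (6 + 5)*60 = 157 + 11*60 = 157 + 660 = 817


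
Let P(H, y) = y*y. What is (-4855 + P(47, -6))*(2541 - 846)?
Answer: -8168205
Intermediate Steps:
P(H, y) = y²
(-4855 + P(47, -6))*(2541 - 846) = (-4855 + (-6)²)*(2541 - 846) = (-4855 + 36)*1695 = -4819*1695 = -8168205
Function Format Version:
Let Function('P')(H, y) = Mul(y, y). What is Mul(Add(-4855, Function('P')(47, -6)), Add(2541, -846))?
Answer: -8168205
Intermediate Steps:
Function('P')(H, y) = Pow(y, 2)
Mul(Add(-4855, Function('P')(47, -6)), Add(2541, -846)) = Mul(Add(-4855, Pow(-6, 2)), Add(2541, -846)) = Mul(Add(-4855, 36), 1695) = Mul(-4819, 1695) = -8168205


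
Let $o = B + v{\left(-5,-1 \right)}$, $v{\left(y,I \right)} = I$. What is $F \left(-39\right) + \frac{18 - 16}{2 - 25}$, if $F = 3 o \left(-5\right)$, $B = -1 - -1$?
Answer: $- \frac{13457}{23} \approx -585.09$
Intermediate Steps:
$B = 0$ ($B = -1 + 1 = 0$)
$o = -1$ ($o = 0 - 1 = -1$)
$F = 15$ ($F = 3 \left(-1\right) \left(-5\right) = \left(-3\right) \left(-5\right) = 15$)
$F \left(-39\right) + \frac{18 - 16}{2 - 25} = 15 \left(-39\right) + \frac{18 - 16}{2 - 25} = -585 + \frac{2}{-23} = -585 + 2 \left(- \frac{1}{23}\right) = -585 - \frac{2}{23} = - \frac{13457}{23}$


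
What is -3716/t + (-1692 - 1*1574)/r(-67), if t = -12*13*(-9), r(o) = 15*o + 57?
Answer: 44279/55458 ≈ 0.79842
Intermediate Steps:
r(o) = 57 + 15*o
t = 1404 (t = -156*(-9) = 1404)
-3716/t + (-1692 - 1*1574)/r(-67) = -3716/1404 + (-1692 - 1*1574)/(57 + 15*(-67)) = -3716*1/1404 + (-1692 - 1574)/(57 - 1005) = -929/351 - 3266/(-948) = -929/351 - 3266*(-1/948) = -929/351 + 1633/474 = 44279/55458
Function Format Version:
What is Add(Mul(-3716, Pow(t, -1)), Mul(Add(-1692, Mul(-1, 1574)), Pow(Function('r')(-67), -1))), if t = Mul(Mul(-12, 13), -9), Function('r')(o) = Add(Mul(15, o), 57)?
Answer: Rational(44279, 55458) ≈ 0.79842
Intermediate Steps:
Function('r')(o) = Add(57, Mul(15, o))
t = 1404 (t = Mul(-156, -9) = 1404)
Add(Mul(-3716, Pow(t, -1)), Mul(Add(-1692, Mul(-1, 1574)), Pow(Function('r')(-67), -1))) = Add(Mul(-3716, Pow(1404, -1)), Mul(Add(-1692, Mul(-1, 1574)), Pow(Add(57, Mul(15, -67)), -1))) = Add(Mul(-3716, Rational(1, 1404)), Mul(Add(-1692, -1574), Pow(Add(57, -1005), -1))) = Add(Rational(-929, 351), Mul(-3266, Pow(-948, -1))) = Add(Rational(-929, 351), Mul(-3266, Rational(-1, 948))) = Add(Rational(-929, 351), Rational(1633, 474)) = Rational(44279, 55458)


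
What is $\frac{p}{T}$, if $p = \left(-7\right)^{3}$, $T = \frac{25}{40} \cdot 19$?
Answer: $- \frac{2744}{95} \approx -28.884$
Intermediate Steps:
$T = \frac{95}{8}$ ($T = 25 \cdot \frac{1}{40} \cdot 19 = \frac{5}{8} \cdot 19 = \frac{95}{8} \approx 11.875$)
$p = -343$
$\frac{p}{T} = - \frac{343}{\frac{95}{8}} = \left(-343\right) \frac{8}{95} = - \frac{2744}{95}$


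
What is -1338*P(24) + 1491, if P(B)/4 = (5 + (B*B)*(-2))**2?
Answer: -7041137877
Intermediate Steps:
P(B) = 4*(5 - 2*B**2)**2 (P(B) = 4*(5 + (B*B)*(-2))**2 = 4*(5 + B**2*(-2))**2 = 4*(5 - 2*B**2)**2)
-1338*P(24) + 1491 = -5352*(-5 + 2*24**2)**2 + 1491 = -5352*(-5 + 2*576)**2 + 1491 = -5352*(-5 + 1152)**2 + 1491 = -5352*1147**2 + 1491 = -5352*1315609 + 1491 = -1338*5262436 + 1491 = -7041139368 + 1491 = -7041137877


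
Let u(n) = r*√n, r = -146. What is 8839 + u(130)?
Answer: 8839 - 146*√130 ≈ 7174.3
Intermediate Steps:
u(n) = -146*√n
8839 + u(130) = 8839 - 146*√130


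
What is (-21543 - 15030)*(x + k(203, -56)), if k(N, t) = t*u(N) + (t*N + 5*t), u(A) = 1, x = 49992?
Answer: -1400307024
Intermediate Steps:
k(N, t) = 6*t + N*t (k(N, t) = t*1 + (t*N + 5*t) = t + (N*t + 5*t) = t + (5*t + N*t) = 6*t + N*t)
(-21543 - 15030)*(x + k(203, -56)) = (-21543 - 15030)*(49992 - 56*(6 + 203)) = -36573*(49992 - 56*209) = -36573*(49992 - 11704) = -36573*38288 = -1400307024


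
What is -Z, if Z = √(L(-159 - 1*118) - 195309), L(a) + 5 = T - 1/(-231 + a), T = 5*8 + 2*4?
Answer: -I*√12597781129/254 ≈ -441.89*I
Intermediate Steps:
T = 48 (T = 40 + 8 = 48)
L(a) = 43 - 1/(-231 + a) (L(a) = -5 + (48 - 1/(-231 + a)) = 43 - 1/(-231 + a))
Z = I*√12597781129/254 (Z = √((-9934 + 43*(-159 - 1*118))/(-231 + (-159 - 1*118)) - 195309) = √((-9934 + 43*(-159 - 118))/(-231 + (-159 - 118)) - 195309) = √((-9934 + 43*(-277))/(-231 - 277) - 195309) = √((-9934 - 11911)/(-508) - 195309) = √(-1/508*(-21845) - 195309) = √(21845/508 - 195309) = √(-99195127/508) = I*√12597781129/254 ≈ 441.89*I)
-Z = -I*√12597781129/254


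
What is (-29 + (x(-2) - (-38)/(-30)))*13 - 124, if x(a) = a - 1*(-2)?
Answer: -7762/15 ≈ -517.47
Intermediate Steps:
x(a) = 2 + a (x(a) = a + 2 = 2 + a)
(-29 + (x(-2) - (-38)/(-30)))*13 - 124 = (-29 + ((2 - 2) - (-38)/(-30)))*13 - 124 = (-29 + (0 - (-38)*(-1)/30))*13 - 124 = (-29 + (0 - 1*19/15))*13 - 124 = (-29 + (0 - 19/15))*13 - 124 = (-29 - 19/15)*13 - 124 = -454/15*13 - 124 = -5902/15 - 124 = -7762/15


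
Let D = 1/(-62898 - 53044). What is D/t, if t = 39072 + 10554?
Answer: -1/5753737692 ≈ -1.7380e-10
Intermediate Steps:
t = 49626
D = -1/115942 (D = 1/(-115942) = -1/115942 ≈ -8.6250e-6)
D/t = -1/115942/49626 = -1/115942*1/49626 = -1/5753737692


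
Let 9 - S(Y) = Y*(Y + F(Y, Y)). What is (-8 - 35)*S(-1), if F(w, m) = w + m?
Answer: -258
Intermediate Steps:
F(w, m) = m + w
S(Y) = 9 - 3*Y² (S(Y) = 9 - Y*(Y + (Y + Y)) = 9 - Y*(Y + 2*Y) = 9 - Y*3*Y = 9 - 3*Y²)
(-8 - 35)*S(-1) = (-8 - 35)*(9 - 3*(-1)²) = -43*(9 - 3*1) = -43*(9 - 3) = -43*6 = -258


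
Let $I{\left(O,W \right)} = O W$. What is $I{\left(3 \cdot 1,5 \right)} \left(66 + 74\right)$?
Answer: $2100$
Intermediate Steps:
$I{\left(3 \cdot 1,5 \right)} \left(66 + 74\right) = 3 \cdot 1 \cdot 5 \left(66 + 74\right) = 3 \cdot 5 \cdot 140 = 15 \cdot 140 = 2100$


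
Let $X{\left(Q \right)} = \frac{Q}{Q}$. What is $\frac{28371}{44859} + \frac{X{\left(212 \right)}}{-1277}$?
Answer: $\frac{12061636}{19094981} \approx 0.63167$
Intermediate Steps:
$X{\left(Q \right)} = 1$
$\frac{28371}{44859} + \frac{X{\left(212 \right)}}{-1277} = \frac{28371}{44859} + 1 \frac{1}{-1277} = 28371 \cdot \frac{1}{44859} + 1 \left(- \frac{1}{1277}\right) = \frac{9457}{14953} - \frac{1}{1277} = \frac{12061636}{19094981}$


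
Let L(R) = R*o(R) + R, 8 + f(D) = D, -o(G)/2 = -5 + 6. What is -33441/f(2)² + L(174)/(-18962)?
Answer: -105683663/113772 ≈ -928.91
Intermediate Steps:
o(G) = -2 (o(G) = -2*(-5 + 6) = -2*1 = -2)
f(D) = -8 + D
L(R) = -R (L(R) = R*(-2) + R = -2*R + R = -R)
-33441/f(2)² + L(174)/(-18962) = -33441/(-8 + 2)² - 1*174/(-18962) = -33441/((-6)²) - 174*(-1/18962) = -33441/36 + 87/9481 = -33441*1/36 + 87/9481 = -11147/12 + 87/9481 = -105683663/113772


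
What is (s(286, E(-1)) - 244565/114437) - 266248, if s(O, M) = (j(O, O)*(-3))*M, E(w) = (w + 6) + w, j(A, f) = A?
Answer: -30861614725/114437 ≈ -2.6968e+5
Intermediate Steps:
E(w) = 6 + 2*w (E(w) = (6 + w) + w = 6 + 2*w)
s(O, M) = -3*M*O (s(O, M) = (O*(-3))*M = (-3*O)*M = -3*M*O)
(s(286, E(-1)) - 244565/114437) - 266248 = (-3*(6 + 2*(-1))*286 - 244565/114437) - 266248 = (-3*(6 - 2)*286 - 244565*1/114437) - 266248 = (-3*4*286 - 244565/114437) - 266248 = (-3432 - 244565/114437) - 266248 = -392992349/114437 - 266248 = -30861614725/114437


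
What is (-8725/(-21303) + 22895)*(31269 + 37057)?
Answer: 33325385416660/21303 ≈ 1.5644e+9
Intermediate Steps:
(-8725/(-21303) + 22895)*(31269 + 37057) = (-8725*(-1/21303) + 22895)*68326 = (8725/21303 + 22895)*68326 = (487740910/21303)*68326 = 33325385416660/21303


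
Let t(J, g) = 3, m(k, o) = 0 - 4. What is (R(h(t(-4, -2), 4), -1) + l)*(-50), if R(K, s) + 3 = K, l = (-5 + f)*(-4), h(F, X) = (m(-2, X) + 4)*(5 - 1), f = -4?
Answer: -1650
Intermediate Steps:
m(k, o) = -4
h(F, X) = 0 (h(F, X) = (-4 + 4)*(5 - 1) = 0*4 = 0)
l = 36 (l = (-5 - 4)*(-4) = -9*(-4) = 36)
R(K, s) = -3 + K
(R(h(t(-4, -2), 4), -1) + l)*(-50) = ((-3 + 0) + 36)*(-50) = (-3 + 36)*(-50) = 33*(-50) = -1650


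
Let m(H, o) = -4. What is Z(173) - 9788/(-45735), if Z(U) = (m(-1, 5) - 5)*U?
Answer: -71199607/45735 ≈ -1556.8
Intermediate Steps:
Z(U) = -9*U (Z(U) = (-4 - 5)*U = -9*U)
Z(173) - 9788/(-45735) = -9*173 - 9788/(-45735) = -1557 - 9788*(-1/45735) = -1557 + 9788/45735 = -71199607/45735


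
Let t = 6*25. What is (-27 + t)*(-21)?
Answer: -2583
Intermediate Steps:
t = 150
(-27 + t)*(-21) = (-27 + 150)*(-21) = 123*(-21) = -2583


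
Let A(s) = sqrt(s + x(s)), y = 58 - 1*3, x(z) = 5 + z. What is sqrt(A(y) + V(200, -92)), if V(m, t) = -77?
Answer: sqrt(-77 + sqrt(115)) ≈ 8.141*I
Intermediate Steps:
y = 55 (y = 58 - 3 = 55)
A(s) = sqrt(5 + 2*s) (A(s) = sqrt(s + (5 + s)) = sqrt(5 + 2*s))
sqrt(A(y) + V(200, -92)) = sqrt(sqrt(5 + 2*55) - 77) = sqrt(sqrt(5 + 110) - 77) = sqrt(sqrt(115) - 77) = sqrt(-77 + sqrt(115))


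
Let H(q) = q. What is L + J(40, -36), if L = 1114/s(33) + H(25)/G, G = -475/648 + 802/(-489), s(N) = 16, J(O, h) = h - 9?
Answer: 28254629/2005256 ≈ 14.090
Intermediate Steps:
J(O, h) = -9 + h
G = -250657/105624 (G = -475*1/648 + 802*(-1/489) = -475/648 - 802/489 = -250657/105624 ≈ -2.3731)
L = 118491149/2005256 (L = 1114/16 + 25/(-250657/105624) = 1114*(1/16) + 25*(-105624/250657) = 557/8 - 2640600/250657 = 118491149/2005256 ≈ 59.090)
L + J(40, -36) = 118491149/2005256 + (-9 - 36) = 118491149/2005256 - 45 = 28254629/2005256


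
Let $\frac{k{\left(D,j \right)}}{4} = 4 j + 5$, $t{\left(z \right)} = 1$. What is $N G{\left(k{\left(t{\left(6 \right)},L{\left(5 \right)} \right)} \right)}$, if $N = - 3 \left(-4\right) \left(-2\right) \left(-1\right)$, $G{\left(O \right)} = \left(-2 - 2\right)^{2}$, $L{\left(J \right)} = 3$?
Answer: $384$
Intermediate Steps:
$k{\left(D,j \right)} = 20 + 16 j$ ($k{\left(D,j \right)} = 4 \left(4 j + 5\right) = 4 \left(5 + 4 j\right) = 20 + 16 j$)
$G{\left(O \right)} = 16$ ($G{\left(O \right)} = \left(-4\right)^{2} = 16$)
$N = 24$ ($N = - 3 \cdot 8 \left(-1\right) = \left(-3\right) \left(-8\right) = 24$)
$N G{\left(k{\left(t{\left(6 \right)},L{\left(5 \right)} \right)} \right)} = 24 \cdot 16 = 384$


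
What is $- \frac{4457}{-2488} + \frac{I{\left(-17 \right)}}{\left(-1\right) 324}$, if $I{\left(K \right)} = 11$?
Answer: $\frac{354175}{201528} \approx 1.7574$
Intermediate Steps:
$- \frac{4457}{-2488} + \frac{I{\left(-17 \right)}}{\left(-1\right) 324} = - \frac{4457}{-2488} + \frac{11}{\left(-1\right) 324} = \left(-4457\right) \left(- \frac{1}{2488}\right) + \frac{11}{-324} = \frac{4457}{2488} + 11 \left(- \frac{1}{324}\right) = \frac{4457}{2488} - \frac{11}{324} = \frac{354175}{201528}$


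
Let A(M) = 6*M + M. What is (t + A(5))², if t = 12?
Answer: 2209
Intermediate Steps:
A(M) = 7*M
(t + A(5))² = (12 + 7*5)² = (12 + 35)² = 47² = 2209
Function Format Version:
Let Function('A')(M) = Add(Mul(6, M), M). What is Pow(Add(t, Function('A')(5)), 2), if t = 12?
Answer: 2209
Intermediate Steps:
Function('A')(M) = Mul(7, M)
Pow(Add(t, Function('A')(5)), 2) = Pow(Add(12, Mul(7, 5)), 2) = Pow(Add(12, 35), 2) = Pow(47, 2) = 2209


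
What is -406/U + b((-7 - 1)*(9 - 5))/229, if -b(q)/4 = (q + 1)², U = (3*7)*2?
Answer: -18173/687 ≈ -26.453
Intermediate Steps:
U = 42 (U = 21*2 = 42)
b(q) = -4*(1 + q)² (b(q) = -4*(q + 1)² = -4*(1 + q)²)
-406/U + b((-7 - 1)*(9 - 5))/229 = -406/42 - 4*(1 + (-7 - 1)*(9 - 5))²/229 = -406*1/42 - 4*(1 - 8*4)²*(1/229) = -29/3 - 4*(1 - 32)²*(1/229) = -29/3 - 4*(-31)²*(1/229) = -29/3 - 4*961*(1/229) = -29/3 - 3844*1/229 = -29/3 - 3844/229 = -18173/687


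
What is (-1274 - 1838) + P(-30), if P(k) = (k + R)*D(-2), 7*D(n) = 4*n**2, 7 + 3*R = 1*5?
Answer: -66824/21 ≈ -3182.1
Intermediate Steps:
R = -2/3 (R = -7/3 + (1*5)/3 = -7/3 + (1/3)*5 = -7/3 + 5/3 = -2/3 ≈ -0.66667)
D(n) = 4*n**2/7 (D(n) = (4*n**2)/7 = 4*n**2/7)
P(k) = -32/21 + 16*k/7 (P(k) = (k - 2/3)*((4/7)*(-2)**2) = (-2/3 + k)*((4/7)*4) = (-2/3 + k)*(16/7) = -32/21 + 16*k/7)
(-1274 - 1838) + P(-30) = (-1274 - 1838) + (-32/21 + (16/7)*(-30)) = -3112 + (-32/21 - 480/7) = -3112 - 1472/21 = -66824/21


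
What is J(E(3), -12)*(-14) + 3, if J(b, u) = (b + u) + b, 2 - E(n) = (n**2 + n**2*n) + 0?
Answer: 1123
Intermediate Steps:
E(n) = 2 - n**2 - n**3 (E(n) = 2 - ((n**2 + n**2*n) + 0) = 2 - ((n**2 + n**3) + 0) = 2 - (n**2 + n**3) = 2 + (-n**2 - n**3) = 2 - n**2 - n**3)
J(b, u) = u + 2*b
J(E(3), -12)*(-14) + 3 = (-12 + 2*(2 - 1*3**2 - 1*3**3))*(-14) + 3 = (-12 + 2*(2 - 1*9 - 1*27))*(-14) + 3 = (-12 + 2*(2 - 9 - 27))*(-14) + 3 = (-12 + 2*(-34))*(-14) + 3 = (-12 - 68)*(-14) + 3 = -80*(-14) + 3 = 1120 + 3 = 1123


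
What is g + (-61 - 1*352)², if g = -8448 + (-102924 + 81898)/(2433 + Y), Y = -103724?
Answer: 16421419237/101291 ≈ 1.6212e+5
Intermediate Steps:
g = -855685342/101291 (g = -8448 + (-102924 + 81898)/(2433 - 103724) = -8448 - 21026/(-101291) = -8448 - 21026*(-1/101291) = -8448 + 21026/101291 = -855685342/101291 ≈ -8447.8)
g + (-61 - 1*352)² = -855685342/101291 + (-61 - 1*352)² = -855685342/101291 + (-61 - 352)² = -855685342/101291 + (-413)² = -855685342/101291 + 170569 = 16421419237/101291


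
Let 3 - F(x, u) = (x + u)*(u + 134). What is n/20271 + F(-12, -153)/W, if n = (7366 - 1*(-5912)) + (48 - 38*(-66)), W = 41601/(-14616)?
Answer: 508270718/461573 ≈ 1101.2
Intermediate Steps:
W = -1981/696 (W = 41601*(-1/14616) = -1981/696 ≈ -2.8463)
n = 15834 (n = (7366 + 5912) + (48 + 2508) = 13278 + 2556 = 15834)
F(x, u) = 3 - (134 + u)*(u + x) (F(x, u) = 3 - (x + u)*(u + 134) = 3 - (u + x)*(134 + u) = 3 - (134 + u)*(u + x))
n/20271 + F(-12, -153)/W = 15834/20271 + (3 - 1*(-153)² - 134*(-153) - 134*(-12) - 1*(-153)*(-12))/(-1981/696) = 15834*(1/20271) + (3 - 1*23409 + 20502 + 1608 - 1836)*(-696/1981) = 182/233 + (3 - 23409 + 20502 + 1608 - 1836)*(-696/1981) = 182/233 - 3132*(-696/1981) = 182/233 + 2179872/1981 = 508270718/461573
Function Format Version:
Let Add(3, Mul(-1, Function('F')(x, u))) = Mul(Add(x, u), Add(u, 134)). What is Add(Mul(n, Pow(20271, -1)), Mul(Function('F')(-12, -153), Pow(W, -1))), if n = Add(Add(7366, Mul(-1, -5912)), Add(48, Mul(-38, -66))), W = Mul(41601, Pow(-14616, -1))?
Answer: Rational(508270718, 461573) ≈ 1101.2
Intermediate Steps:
W = Rational(-1981, 696) (W = Mul(41601, Rational(-1, 14616)) = Rational(-1981, 696) ≈ -2.8463)
n = 15834 (n = Add(Add(7366, 5912), Add(48, 2508)) = Add(13278, 2556) = 15834)
Function('F')(x, u) = Add(3, Mul(-1, Add(134, u), Add(u, x))) (Function('F')(x, u) = Add(3, Mul(-1, Mul(Add(x, u), Add(u, 134)))) = Add(3, Mul(-1, Mul(Add(u, x), Add(134, u)))) = Add(3, Mul(-1, Mul(Add(134, u), Add(u, x)))) = Add(3, Mul(-1, Add(134, u), Add(u, x))))
Add(Mul(n, Pow(20271, -1)), Mul(Function('F')(-12, -153), Pow(W, -1))) = Add(Mul(15834, Pow(20271, -1)), Mul(Add(3, Mul(-1, Pow(-153, 2)), Mul(-134, -153), Mul(-134, -12), Mul(-1, -153, -12)), Pow(Rational(-1981, 696), -1))) = Add(Mul(15834, Rational(1, 20271)), Mul(Add(3, Mul(-1, 23409), 20502, 1608, -1836), Rational(-696, 1981))) = Add(Rational(182, 233), Mul(Add(3, -23409, 20502, 1608, -1836), Rational(-696, 1981))) = Add(Rational(182, 233), Mul(-3132, Rational(-696, 1981))) = Add(Rational(182, 233), Rational(2179872, 1981)) = Rational(508270718, 461573)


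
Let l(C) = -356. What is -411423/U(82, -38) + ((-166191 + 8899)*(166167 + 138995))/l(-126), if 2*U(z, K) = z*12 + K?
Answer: 5675909142551/42097 ≈ 1.3483e+8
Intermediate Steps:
U(z, K) = K/2 + 6*z (U(z, K) = (z*12 + K)/2 = (12*z + K)/2 = (K + 12*z)/2 = K/2 + 6*z)
-411423/U(82, -38) + ((-166191 + 8899)*(166167 + 138995))/l(-126) = -411423/((½)*(-38) + 6*82) + ((-166191 + 8899)*(166167 + 138995))/(-356) = -411423/(-19 + 492) - 157292*305162*(-1/356) = -411423/473 - 47999541304*(-1/356) = -411423*1/473 + 11999885326/89 = -411423/473 + 11999885326/89 = 5675909142551/42097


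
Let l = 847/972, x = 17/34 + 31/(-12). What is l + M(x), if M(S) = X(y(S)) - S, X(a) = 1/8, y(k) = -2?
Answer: 5987/1944 ≈ 3.0797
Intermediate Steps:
X(a) = ⅛
x = -25/12 (x = 17*(1/34) + 31*(-1/12) = ½ - 31/12 = -25/12 ≈ -2.0833)
M(S) = ⅛ - S
l = 847/972 (l = 847*(1/972) = 847/972 ≈ 0.87140)
l + M(x) = 847/972 + (⅛ - 1*(-25/12)) = 847/972 + (⅛ + 25/12) = 847/972 + 53/24 = 5987/1944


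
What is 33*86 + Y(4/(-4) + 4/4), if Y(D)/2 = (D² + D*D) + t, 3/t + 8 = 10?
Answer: 2841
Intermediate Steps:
t = 3/2 (t = 3/(-8 + 10) = 3/2 ≈ 1.5000)
Y(D) = 3 + 4*D² (Y(D) = 2*((D² + D*D) + 3/2) = 2*((D² + D²) + 3/2) = 2*(2*D² + 3/2) = 2*(3/2 + 2*D²) = 3 + 4*D²)
33*86 + Y(4/(-4) + 4/4) = 33*86 + (3 + 4*(4/(-4) + 4/4)²) = 2838 + (3 + 4*(4*(-¼) + 4*(¼))²) = 2838 + (3 + 4*(-1 + 1)²) = 2838 + (3 + 4*0²) = 2838 + (3 + 4*0) = 2838 + (3 + 0) = 2838 + 3 = 2841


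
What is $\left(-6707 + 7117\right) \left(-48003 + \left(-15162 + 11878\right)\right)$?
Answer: $-21027670$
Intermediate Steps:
$\left(-6707 + 7117\right) \left(-48003 + \left(-15162 + 11878\right)\right) = 410 \left(-48003 - 3284\right) = 410 \left(-51287\right) = -21027670$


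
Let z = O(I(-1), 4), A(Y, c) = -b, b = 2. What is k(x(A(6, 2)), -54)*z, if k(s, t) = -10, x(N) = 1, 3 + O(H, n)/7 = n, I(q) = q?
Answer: -70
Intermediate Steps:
O(H, n) = -21 + 7*n
A(Y, c) = -2 (A(Y, c) = -1*2 = -2)
z = 7 (z = -21 + 7*4 = -21 + 28 = 7)
k(x(A(6, 2)), -54)*z = -10*7 = -70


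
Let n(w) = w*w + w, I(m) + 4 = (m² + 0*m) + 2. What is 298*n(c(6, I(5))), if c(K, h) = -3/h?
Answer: -17880/529 ≈ -33.800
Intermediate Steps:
I(m) = -2 + m² (I(m) = -4 + ((m² + 0*m) + 2) = -4 + ((m² + 0) + 2) = -4 + (m² + 2) = -4 + (2 + m²) = -2 + m²)
n(w) = w + w² (n(w) = w² + w = w + w²)
298*n(c(6, I(5))) = 298*((-3/(-2 + 5²))*(1 - 3/(-2 + 5²))) = 298*((-3/(-2 + 25))*(1 - 3/(-2 + 25))) = 298*((-3/23)*(1 - 3/23)) = 298*((-3*1/23)*(1 - 3*1/23)) = 298*(-3*(1 - 3/23)/23) = 298*(-3/23*20/23) = 298*(-60/529) = -17880/529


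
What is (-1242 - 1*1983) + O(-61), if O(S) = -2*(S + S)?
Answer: -2981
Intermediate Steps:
O(S) = -4*S
(-1242 - 1*1983) + O(-61) = (-1242 - 1*1983) - 4*(-61) = (-1242 - 1983) + 244 = -3225 + 244 = -2981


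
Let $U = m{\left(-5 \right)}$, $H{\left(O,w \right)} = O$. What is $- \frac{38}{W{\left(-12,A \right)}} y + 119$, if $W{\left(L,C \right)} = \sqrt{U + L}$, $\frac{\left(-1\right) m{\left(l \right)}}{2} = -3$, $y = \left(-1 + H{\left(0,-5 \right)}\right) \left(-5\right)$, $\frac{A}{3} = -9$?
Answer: $119 + \frac{95 i \sqrt{6}}{3} \approx 119.0 + 77.567 i$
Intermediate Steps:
$A = -27$ ($A = 3 \left(-9\right) = -27$)
$y = 5$ ($y = \left(-1 + 0\right) \left(-5\right) = \left(-1\right) \left(-5\right) = 5$)
$m{\left(l \right)} = 6$ ($m{\left(l \right)} = \left(-2\right) \left(-3\right) = 6$)
$U = 6$
$W{\left(L,C \right)} = \sqrt{6 + L}$
$- \frac{38}{W{\left(-12,A \right)}} y + 119 = - \frac{38}{\sqrt{6 - 12}} \cdot 5 + 119 = - \frac{38}{\sqrt{-6}} \cdot 5 + 119 = - \frac{38}{i \sqrt{6}} \cdot 5 + 119 = - 38 \left(- \frac{i \sqrt{6}}{6}\right) 5 + 119 = \frac{19 i \sqrt{6}}{3} \cdot 5 + 119 = \frac{95 i \sqrt{6}}{3} + 119 = 119 + \frac{95 i \sqrt{6}}{3}$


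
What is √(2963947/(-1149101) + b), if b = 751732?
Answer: √992608415419692485/1149101 ≈ 867.02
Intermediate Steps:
√(2963947/(-1149101) + b) = √(2963947/(-1149101) + 751732) = √(2963947*(-1/1149101) + 751732) = √(-2963947/1149101 + 751732) = √(863813028985/1149101) = √992608415419692485/1149101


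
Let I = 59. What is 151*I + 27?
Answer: 8936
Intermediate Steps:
151*I + 27 = 151*59 + 27 = 8909 + 27 = 8936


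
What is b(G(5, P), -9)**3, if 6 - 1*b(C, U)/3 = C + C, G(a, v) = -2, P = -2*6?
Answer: 27000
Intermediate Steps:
P = -12
b(C, U) = 18 - 6*C (b(C, U) = 18 - 3*(C + C) = 18 - 6*C)
b(G(5, P), -9)**3 = (18 - 6*(-2))**3 = (18 + 12)**3 = 30**3 = 27000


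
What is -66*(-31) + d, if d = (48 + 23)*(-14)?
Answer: 1052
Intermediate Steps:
d = -994 (d = 71*(-14) = -994)
-66*(-31) + d = -66*(-31) - 994 = 2046 - 994 = 1052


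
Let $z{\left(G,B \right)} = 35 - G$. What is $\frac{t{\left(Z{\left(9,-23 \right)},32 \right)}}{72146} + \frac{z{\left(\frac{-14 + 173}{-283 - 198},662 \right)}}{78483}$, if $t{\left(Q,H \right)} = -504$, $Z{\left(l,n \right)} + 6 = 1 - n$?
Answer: $- \frac{8900056834}{1361767401579} \approx -0.0065357$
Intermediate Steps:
$Z{\left(l,n \right)} = -5 - n$ ($Z{\left(l,n \right)} = -6 - \left(-1 + n\right) = -5 - n$)
$\frac{t{\left(Z{\left(9,-23 \right)},32 \right)}}{72146} + \frac{z{\left(\frac{-14 + 173}{-283 - 198},662 \right)}}{78483} = - \frac{504}{72146} + \frac{35 - \frac{-14 + 173}{-283 - 198}}{78483} = \left(-504\right) \frac{1}{72146} + \left(35 - \frac{159}{-481}\right) \frac{1}{78483} = - \frac{252}{36073} + \left(35 - 159 \left(- \frac{1}{481}\right)\right) \frac{1}{78483} = - \frac{252}{36073} + \left(35 - - \frac{159}{481}\right) \frac{1}{78483} = - \frac{252}{36073} + \left(35 + \frac{159}{481}\right) \frac{1}{78483} = - \frac{252}{36073} + \frac{16994}{481} \cdot \frac{1}{78483} = - \frac{252}{36073} + \frac{16994}{37750323} = - \frac{8900056834}{1361767401579}$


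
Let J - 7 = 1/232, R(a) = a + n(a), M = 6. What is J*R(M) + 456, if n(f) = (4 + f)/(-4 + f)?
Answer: 123667/232 ≈ 533.05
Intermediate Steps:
n(f) = (4 + f)/(-4 + f)
R(a) = a + (4 + a)/(-4 + a)
J = 1625/232 (J = 7 + 1/232 = 1625/232 ≈ 7.0043)
J*R(M) + 456 = 1625*((4 + 6 + 6*(-4 + 6))/(-4 + 6))/232 + 456 = 1625*((4 + 6 + 6*2)/2)/232 + 456 = 1625*((4 + 6 + 12)/2)/232 + 456 = 1625*((½)*22)/232 + 456 = (1625/232)*11 + 456 = 17875/232 + 456 = 123667/232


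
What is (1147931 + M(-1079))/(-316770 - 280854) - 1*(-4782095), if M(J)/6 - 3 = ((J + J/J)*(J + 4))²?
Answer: -5199706340669/597624 ≈ -8.7006e+6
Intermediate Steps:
M(J) = 18 + 6*(1 + J)²*(4 + J)² (M(J) = 18 + 6*((J + J/J)*(J + 4))² = 18 + 6*((J + 1)*(4 + J))² = 18 + 6*((1 + J)*(4 + J))² = 18 + 6*((1 + J)²*(4 + J)²) = 18 + 6*(1 + J)²*(4 + J)²)
(1147931 + M(-1079))/(-316770 - 280854) - 1*(-4782095) = (1147931 + (18 + 6*(1 - 1079)²*(4 - 1079)²))/(-316770 - 280854) - 1*(-4782095) = (1147931 + (18 + 6*(-1078)²*(-1075)²))/(-597624) + 4782095 = (1147931 + (18 + 6*1162084*1155625))*(-1/597624) + 4782095 = (1147931 + (18 + 8057599935000))*(-1/597624) + 4782095 = (1147931 + 8057599935018)*(-1/597624) + 4782095 = 8057601082949*(-1/597624) + 4782095 = -8057601082949/597624 + 4782095 = -5199706340669/597624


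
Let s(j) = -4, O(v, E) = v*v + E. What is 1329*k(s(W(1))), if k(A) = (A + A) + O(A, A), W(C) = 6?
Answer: 5316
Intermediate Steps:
O(v, E) = E + v² (O(v, E) = v² + E = E + v²)
k(A) = A² + 3*A (k(A) = (A + A) + (A + A²) = 2*A + (A + A²) = A² + 3*A)
1329*k(s(W(1))) = 1329*(-4*(3 - 4)) = 1329*(-4*(-1)) = 1329*4 = 5316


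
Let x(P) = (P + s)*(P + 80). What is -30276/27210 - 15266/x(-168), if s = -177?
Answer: -22242787/13768260 ≈ -1.6155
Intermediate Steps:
x(P) = (-177 + P)*(80 + P) (x(P) = (P - 177)*(P + 80) = (-177 + P)*(80 + P))
-30276/27210 - 15266/x(-168) = -30276/27210 - 15266/(-14160 + (-168)² - 97*(-168)) = -30276*1/27210 - 15266/(-14160 + 28224 + 16296) = -5046/4535 - 15266/30360 = -5046/4535 - 15266*1/30360 = -5046/4535 - 7633/15180 = -22242787/13768260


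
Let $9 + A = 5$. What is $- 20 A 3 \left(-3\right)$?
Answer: $-720$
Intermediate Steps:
$A = -4$ ($A = -9 + 5 = -4$)
$- 20 A 3 \left(-3\right) = - 20 \left(-4\right) 3 \left(-3\right) = - 20 \left(\left(-12\right) \left(-3\right)\right) = \left(-20\right) 36 = -720$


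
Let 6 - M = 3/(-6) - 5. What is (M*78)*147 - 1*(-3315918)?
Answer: 3447777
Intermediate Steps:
M = 23/2 (M = 6 - (3/(-6) - 5) = 6 - (-1/6*3 - 5) = 6 - (-1/2 - 5) = 6 - 1*(-11/2) = 6 + 11/2 = 23/2 ≈ 11.500)
(M*78)*147 - 1*(-3315918) = ((23/2)*78)*147 - 1*(-3315918) = 897*147 + 3315918 = 131859 + 3315918 = 3447777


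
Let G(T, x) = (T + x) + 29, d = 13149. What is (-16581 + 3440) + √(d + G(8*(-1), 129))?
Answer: -13141 + √13299 ≈ -13026.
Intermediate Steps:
G(T, x) = 29 + T + x
(-16581 + 3440) + √(d + G(8*(-1), 129)) = (-16581 + 3440) + √(13149 + (29 + 8*(-1) + 129)) = -13141 + √(13149 + (29 - 8 + 129)) = -13141 + √(13149 + 150) = -13141 + √13299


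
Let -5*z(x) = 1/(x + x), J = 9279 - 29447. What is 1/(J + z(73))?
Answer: -730/14722641 ≈ -4.9583e-5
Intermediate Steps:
J = -20168
z(x) = -1/(10*x) (z(x) = -1/(5*(x + x)) = -1/(2*x)/5 = -1/(10*x))
1/(J + z(73)) = 1/(-20168 - ⅒/73) = 1/(-20168 - ⅒*1/73) = 1/(-20168 - 1/730) = 1/(-14722641/730) = -730/14722641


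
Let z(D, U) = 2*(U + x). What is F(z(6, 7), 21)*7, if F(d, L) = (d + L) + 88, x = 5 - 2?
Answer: 903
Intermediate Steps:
x = 3
z(D, U) = 6 + 2*U (z(D, U) = 2*(U + 3) = 2*(3 + U) = 6 + 2*U)
F(d, L) = 88 + L + d (F(d, L) = (L + d) + 88 = 88 + L + d)
F(z(6, 7), 21)*7 = (88 + 21 + (6 + 2*7))*7 = (88 + 21 + (6 + 14))*7 = (88 + 21 + 20)*7 = 129*7 = 903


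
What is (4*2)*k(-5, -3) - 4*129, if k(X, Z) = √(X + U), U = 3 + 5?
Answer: -516 + 8*√3 ≈ -502.14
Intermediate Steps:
U = 8
k(X, Z) = √(8 + X) (k(X, Z) = √(X + 8) = √(8 + X))
(4*2)*k(-5, -3) - 4*129 = (4*2)*√(8 - 5) - 4*129 = 8*√3 - 516 = -516 + 8*√3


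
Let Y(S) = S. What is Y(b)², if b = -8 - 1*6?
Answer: 196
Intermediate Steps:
b = -14 (b = -8 - 6 = -14)
Y(b)² = (-14)² = 196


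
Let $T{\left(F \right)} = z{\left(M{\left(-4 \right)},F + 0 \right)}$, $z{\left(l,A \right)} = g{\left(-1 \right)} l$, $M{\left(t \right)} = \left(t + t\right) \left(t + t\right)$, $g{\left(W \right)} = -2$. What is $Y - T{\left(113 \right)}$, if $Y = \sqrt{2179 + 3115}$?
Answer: $128 + \sqrt{5294} \approx 200.76$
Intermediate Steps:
$M{\left(t \right)} = 4 t^{2}$ ($M{\left(t \right)} = 2 t 2 t = 4 t^{2}$)
$Y = \sqrt{5294} \approx 72.76$
$z{\left(l,A \right)} = - 2 l$
$T{\left(F \right)} = -128$ ($T{\left(F \right)} = - 2 \cdot 4 \left(-4\right)^{2} = - 2 \cdot 4 \cdot 16 = \left(-2\right) 64 = -128$)
$Y - T{\left(113 \right)} = \sqrt{5294} - -128 = \sqrt{5294} + 128 = 128 + \sqrt{5294}$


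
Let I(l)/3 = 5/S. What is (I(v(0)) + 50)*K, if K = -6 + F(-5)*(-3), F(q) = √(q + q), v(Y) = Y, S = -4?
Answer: -555/2 - 555*I*√10/4 ≈ -277.5 - 438.77*I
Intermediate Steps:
F(q) = √2*√q (F(q) = √(2*q) = √2*√q)
I(l) = -15/4 (I(l) = 3*(5/(-4)) = 3*(5*(-¼)) = 3*(-5/4) = -15/4)
K = -6 - 3*I*√10 (K = -6 + (√2*√(-5))*(-3) = -6 + (√2*(I*√5))*(-3) = -6 + (I*√10)*(-3) = -6 - 3*I*√10 ≈ -6.0 - 9.4868*I)
(I(v(0)) + 50)*K = (-15/4 + 50)*(-6 - 3*I*√10) = 185*(-6 - 3*I*√10)/4 = -555/2 - 555*I*√10/4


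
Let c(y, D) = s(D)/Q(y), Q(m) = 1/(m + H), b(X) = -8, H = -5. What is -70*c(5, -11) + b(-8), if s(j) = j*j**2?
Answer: -8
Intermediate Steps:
Q(m) = 1/(-5 + m) (Q(m) = 1/(m - 5) = 1/(-5 + m))
s(j) = j**3
c(y, D) = D**3*(-5 + y) (c(y, D) = D**3/(1/(-5 + y)) = D**3*(-5 + y))
-70*c(5, -11) + b(-8) = -70*(-11)**3*(-5 + 5) - 8 = -(-93170)*0 - 8 = -70*0 - 8 = 0 - 8 = -8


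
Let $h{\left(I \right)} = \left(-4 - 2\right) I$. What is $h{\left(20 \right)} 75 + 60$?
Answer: $-8940$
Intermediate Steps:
$h{\left(I \right)} = - 6 I$
$h{\left(20 \right)} 75 + 60 = \left(-6\right) 20 \cdot 75 + 60 = \left(-120\right) 75 + 60 = -9000 + 60 = -8940$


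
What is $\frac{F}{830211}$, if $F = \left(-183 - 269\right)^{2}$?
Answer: $\frac{1808}{7347} \approx 0.24609$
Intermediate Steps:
$F = 204304$ ($F = \left(-452\right)^{2} = 204304$)
$\frac{F}{830211} = \frac{204304}{830211} = 204304 \cdot \frac{1}{830211} = \frac{1808}{7347}$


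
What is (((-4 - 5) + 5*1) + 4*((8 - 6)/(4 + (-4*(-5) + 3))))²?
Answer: 10000/729 ≈ 13.717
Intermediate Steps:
(((-4 - 5) + 5*1) + 4*((8 - 6)/(4 + (-4*(-5) + 3))))² = ((-9 + 5) + 4*(2/(4 + (20 + 3))))² = (-4 + 4*(2/(4 + 23)))² = (-4 + 4*(2/27))² = (-4 + 8/27)² = (-100/27)² = 10000/729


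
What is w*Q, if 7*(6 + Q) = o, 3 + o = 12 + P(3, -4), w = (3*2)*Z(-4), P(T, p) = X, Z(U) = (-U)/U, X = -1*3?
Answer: 216/7 ≈ 30.857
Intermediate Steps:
X = -3
Z(U) = -1
P(T, p) = -3
w = -6 (w = (3*2)*(-1) = 6*(-1) = -6)
o = 6 (o = -3 + (12 - 3) = -3 + 9 = 6)
Q = -36/7 (Q = -6 + (⅐)*6 = -6 + 6/7 = -36/7 ≈ -5.1429)
w*Q = -6*(-36/7) = 216/7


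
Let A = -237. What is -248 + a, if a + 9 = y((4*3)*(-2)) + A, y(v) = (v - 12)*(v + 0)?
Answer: 370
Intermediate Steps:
y(v) = v*(-12 + v) (y(v) = (-12 + v)*v = v*(-12 + v))
a = 618 (a = -9 + (((4*3)*(-2))*(-12 + (4*3)*(-2)) - 237) = -9 + ((12*(-2))*(-12 + 12*(-2)) - 237) = -9 + (-24*(-12 - 24) - 237) = -9 + (-24*(-36) - 237) = -9 + (864 - 237) = -9 + 627 = 618)
-248 + a = -248 + 618 = 370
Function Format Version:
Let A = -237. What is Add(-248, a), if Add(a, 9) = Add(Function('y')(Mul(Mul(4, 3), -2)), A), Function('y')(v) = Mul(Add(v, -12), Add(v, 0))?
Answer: 370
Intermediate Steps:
Function('y')(v) = Mul(v, Add(-12, v)) (Function('y')(v) = Mul(Add(-12, v), v) = Mul(v, Add(-12, v)))
a = 618 (a = Add(-9, Add(Mul(Mul(Mul(4, 3), -2), Add(-12, Mul(Mul(4, 3), -2))), -237)) = Add(-9, Add(Mul(Mul(12, -2), Add(-12, Mul(12, -2))), -237)) = Add(-9, Add(Mul(-24, Add(-12, -24)), -237)) = Add(-9, Add(Mul(-24, -36), -237)) = Add(-9, Add(864, -237)) = Add(-9, 627) = 618)
Add(-248, a) = Add(-248, 618) = 370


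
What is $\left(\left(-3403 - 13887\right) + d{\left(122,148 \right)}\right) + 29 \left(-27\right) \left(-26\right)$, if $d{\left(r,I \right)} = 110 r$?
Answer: $16488$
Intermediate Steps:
$\left(\left(-3403 - 13887\right) + d{\left(122,148 \right)}\right) + 29 \left(-27\right) \left(-26\right) = \left(\left(-3403 - 13887\right) + 110 \cdot 122\right) + 29 \left(-27\right) \left(-26\right) = \left(\left(-3403 - 13887\right) + 13420\right) - -20358 = \left(-17290 + 13420\right) + 20358 = -3870 + 20358 = 16488$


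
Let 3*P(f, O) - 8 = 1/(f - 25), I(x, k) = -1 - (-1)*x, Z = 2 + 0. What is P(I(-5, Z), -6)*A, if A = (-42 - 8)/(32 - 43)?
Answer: 12350/1023 ≈ 12.072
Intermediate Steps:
A = 50/11 (A = -50/(-11) = -50*(-1/11) = 50/11 ≈ 4.5455)
Z = 2
I(x, k) = -1 + x
P(f, O) = 8/3 + 1/(3*(-25 + f)) (P(f, O) = 8/3 + 1/(3*(f - 25)) = 8/3 + 1/(3*(-25 + f)))
P(I(-5, Z), -6)*A = ((-199 + 8*(-1 - 5))/(3*(-25 + (-1 - 5))))*(50/11) = ((-199 + 8*(-6))/(3*(-25 - 6)))*(50/11) = ((1/3)*(-199 - 48)/(-31))*(50/11) = ((1/3)*(-1/31)*(-247))*(50/11) = (247/93)*(50/11) = 12350/1023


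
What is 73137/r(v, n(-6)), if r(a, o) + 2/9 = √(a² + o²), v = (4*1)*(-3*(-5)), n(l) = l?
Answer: 658233/147256 + 17772291*√101/147256 ≈ 1217.4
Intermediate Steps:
v = 60 (v = 4*15 = 60)
r(a, o) = -2/9 + √(a² + o²)
73137/r(v, n(-6)) = 73137/(-2/9 + √(60² + (-6)²)) = 73137/(-2/9 + √(3600 + 36)) = 73137/(-2/9 + √3636) = 73137/(-2/9 + 6*√101)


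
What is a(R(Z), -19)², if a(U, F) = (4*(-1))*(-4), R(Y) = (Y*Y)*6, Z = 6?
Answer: 256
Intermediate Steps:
R(Y) = 6*Y² (R(Y) = Y²*6 = 6*Y²)
a(U, F) = 16 (a(U, F) = -4*(-4) = 16)
a(R(Z), -19)² = 16² = 256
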